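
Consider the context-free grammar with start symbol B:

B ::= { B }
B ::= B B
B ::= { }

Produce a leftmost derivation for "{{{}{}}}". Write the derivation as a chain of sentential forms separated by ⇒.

B ⇒ {B} ⇒ {{B}} ⇒ {{BB}} ⇒ {{{}B}} ⇒ {{{}{}}}

B ⇒ {B}   [B ::= { B }]
{B} ⇒ {{B}}   [B ::= { B }]
{{B}} ⇒ {{BB}}   [B ::= B B]
{{BB}} ⇒ {{{}B}}   [B ::= { }]
{{{}B}} ⇒ {{{}{}}}   [B ::= { }]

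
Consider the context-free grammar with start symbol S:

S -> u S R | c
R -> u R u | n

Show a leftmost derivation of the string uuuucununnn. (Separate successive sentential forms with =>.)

S=>uSR=>uuSRR=>uuuSRRR=>uuuuSRRRR=>uuuucRRRR=>uuuucuRuRRR=>uuuucunuRRR=>uuuucununRR=>uuuucununnR=>uuuucununnn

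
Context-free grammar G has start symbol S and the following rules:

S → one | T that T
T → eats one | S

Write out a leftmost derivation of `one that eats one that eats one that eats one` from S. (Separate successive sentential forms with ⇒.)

S ⇒ T that T ⇒ S that T ⇒ T that T that T ⇒ S that T that T ⇒ T that T that T that T ⇒ S that T that T that T ⇒ one that T that T that T ⇒ one that eats one that T that T ⇒ one that eats one that eats one that T ⇒ one that eats one that eats one that eats one

S ⇒ T that T   [S → T that T]
T that T ⇒ S that T   [T → S]
S that T ⇒ T that T that T   [S → T that T]
T that T that T ⇒ S that T that T   [T → S]
S that T that T ⇒ T that T that T that T   [S → T that T]
T that T that T that T ⇒ S that T that T that T   [T → S]
S that T that T that T ⇒ one that T that T that T   [S → one]
one that T that T that T ⇒ one that eats one that T that T   [T → eats one]
one that eats one that T that T ⇒ one that eats one that eats one that T   [T → eats one]
one that eats one that eats one that T ⇒ one that eats one that eats one that eats one   [T → eats one]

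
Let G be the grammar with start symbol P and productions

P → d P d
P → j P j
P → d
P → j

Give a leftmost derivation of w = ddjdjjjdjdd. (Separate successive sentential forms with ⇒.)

P ⇒ dPd   [P → d P d]
dPd ⇒ ddPdd   [P → d P d]
ddPdd ⇒ ddjPjdd   [P → j P j]
ddjPjdd ⇒ ddjdPdjdd   [P → d P d]
ddjdPdjdd ⇒ ddjdjPjdjdd   [P → j P j]
ddjdjPjdjdd ⇒ ddjdjjjdjdd   [P → j]

P ⇒ dPd ⇒ ddPdd ⇒ ddjPjdd ⇒ ddjdPdjdd ⇒ ddjdjPjdjdd ⇒ ddjdjjjdjdd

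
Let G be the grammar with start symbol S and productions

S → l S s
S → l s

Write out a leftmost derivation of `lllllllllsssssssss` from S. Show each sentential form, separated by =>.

S => lSs => llSss => lllSsss => llllSssss => lllllSsssss => llllllSssssss => lllllllSsssssss => llllllllSssssssss => lllllllllsssssssss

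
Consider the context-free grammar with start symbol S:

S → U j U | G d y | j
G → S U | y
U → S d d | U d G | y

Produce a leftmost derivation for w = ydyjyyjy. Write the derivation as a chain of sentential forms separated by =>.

S => UjU => UdGjU => ydGjU => ydSUjU => ydUjUUjU => ydyjUUjU => ydyjyUjU => ydyjyyjU => ydyjyyjy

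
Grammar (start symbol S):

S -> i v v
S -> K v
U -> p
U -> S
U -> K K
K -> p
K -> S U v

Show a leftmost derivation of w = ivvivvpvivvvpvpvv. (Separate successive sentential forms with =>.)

S => Kv => SUvv => ivvUvv => ivvKKvv => ivvSUvKvv => ivvivvUvKvv => ivvivvKKvKvv => ivvivvSUvKvKvv => ivvivvKvUvKvKvv => ivvivvpvUvKvKvv => ivvivvpvSvKvKvv => ivvivvpvivvvKvKvv => ivvivvpvivvvpvKvv => ivvivvpvivvvpvpvv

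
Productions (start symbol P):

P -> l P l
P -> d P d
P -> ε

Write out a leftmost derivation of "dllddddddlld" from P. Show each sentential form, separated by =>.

P=>dPd=>dlPld=>dllPlld=>dlldPdlld=>dllddPddlld=>dlldddPdddlld=>dllddddddlld

P => dPd   [P -> d P d]
dPd => dlPld   [P -> l P l]
dlPld => dllPlld   [P -> l P l]
dllPlld => dlldPdlld   [P -> d P d]
dlldPdlld => dllddPddlld   [P -> d P d]
dllddPddlld => dlldddPdddlld   [P -> d P d]
dlldddPdddlld => dllddddddlld   [P -> ε]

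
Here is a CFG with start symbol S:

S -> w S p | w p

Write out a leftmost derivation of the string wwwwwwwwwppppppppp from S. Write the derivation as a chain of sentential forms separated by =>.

S=>wSp=>wwSpp=>wwwSppp=>wwwwSpppp=>wwwwwSppppp=>wwwwwwSpppppp=>wwwwwwwSppppppp=>wwwwwwwwSpppppppp=>wwwwwwwwwppppppppp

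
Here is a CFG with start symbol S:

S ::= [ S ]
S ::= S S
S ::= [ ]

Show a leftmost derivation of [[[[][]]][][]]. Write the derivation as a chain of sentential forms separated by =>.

S => [S] => [SS] => [SSS] => [[S]SS] => [[[S]]SS] => [[[SS]]SS] => [[[[]S]]SS] => [[[[][]]]SS] => [[[[][]]][]S] => [[[[][]]][][]]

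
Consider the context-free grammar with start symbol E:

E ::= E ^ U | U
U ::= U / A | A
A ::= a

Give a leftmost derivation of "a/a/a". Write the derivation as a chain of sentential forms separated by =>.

E => U   [E ::= U]
U => U/A   [U ::= U / A]
U/A => U/A/A   [U ::= U / A]
U/A/A => A/A/A   [U ::= A]
A/A/A => a/A/A   [A ::= a]
a/A/A => a/a/A   [A ::= a]
a/a/A => a/a/a   [A ::= a]

E => U => U/A => U/A/A => A/A/A => a/A/A => a/a/A => a/a/a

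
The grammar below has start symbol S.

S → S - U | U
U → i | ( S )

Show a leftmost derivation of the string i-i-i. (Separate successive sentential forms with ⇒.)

S ⇒ S-U   [S → S - U]
S-U ⇒ S-U-U   [S → S - U]
S-U-U ⇒ U-U-U   [S → U]
U-U-U ⇒ i-U-U   [U → i]
i-U-U ⇒ i-i-U   [U → i]
i-i-U ⇒ i-i-i   [U → i]

S ⇒ S-U ⇒ S-U-U ⇒ U-U-U ⇒ i-U-U ⇒ i-i-U ⇒ i-i-i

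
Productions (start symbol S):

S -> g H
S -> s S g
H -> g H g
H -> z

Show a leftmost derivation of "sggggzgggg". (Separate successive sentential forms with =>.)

S => sSg   [S -> s S g]
sSg => sgHg   [S -> g H]
sgHg => sggHgg   [H -> g H g]
sggHgg => sgggHggg   [H -> g H g]
sgggHggg => sggggHgggg   [H -> g H g]
sggggHgggg => sggggzgggg   [H -> z]

S=>sSg=>sgHg=>sggHgg=>sgggHggg=>sggggHgggg=>sggggzgggg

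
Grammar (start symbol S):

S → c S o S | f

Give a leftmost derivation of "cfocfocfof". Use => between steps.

S=>cSoS=>cfoS=>cfocSoS=>cfocfoS=>cfocfocSoS=>cfocfocfoS=>cfocfocfof

S => cSoS   [S → c S o S]
cSoS => cfoS   [S → f]
cfoS => cfocSoS   [S → c S o S]
cfocSoS => cfocfoS   [S → f]
cfocfoS => cfocfocSoS   [S → c S o S]
cfocfocSoS => cfocfocfoS   [S → f]
cfocfocfoS => cfocfocfof   [S → f]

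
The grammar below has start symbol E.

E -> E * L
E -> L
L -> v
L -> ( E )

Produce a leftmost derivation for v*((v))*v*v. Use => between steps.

E => E*L => E*L*L => E*L*L*L => L*L*L*L => v*L*L*L => v*(E)*L*L => v*(L)*L*L => v*((E))*L*L => v*((L))*L*L => v*((v))*L*L => v*((v))*v*L => v*((v))*v*v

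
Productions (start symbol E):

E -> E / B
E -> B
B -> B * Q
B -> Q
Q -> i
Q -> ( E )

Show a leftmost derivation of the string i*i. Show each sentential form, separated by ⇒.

E ⇒ B ⇒ B*Q ⇒ Q*Q ⇒ i*Q ⇒ i*i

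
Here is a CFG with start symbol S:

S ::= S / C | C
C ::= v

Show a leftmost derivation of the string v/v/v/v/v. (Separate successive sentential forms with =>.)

S => S/C => S/C/C => S/C/C/C => S/C/C/C/C => C/C/C/C/C => v/C/C/C/C => v/v/C/C/C => v/v/v/C/C => v/v/v/v/C => v/v/v/v/v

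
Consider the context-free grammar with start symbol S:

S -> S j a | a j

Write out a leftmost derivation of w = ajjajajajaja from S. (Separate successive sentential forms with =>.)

S => Sja => Sjaja => Sjajaja => Sjajajaja => Sjajajajaja => ajjajajajaja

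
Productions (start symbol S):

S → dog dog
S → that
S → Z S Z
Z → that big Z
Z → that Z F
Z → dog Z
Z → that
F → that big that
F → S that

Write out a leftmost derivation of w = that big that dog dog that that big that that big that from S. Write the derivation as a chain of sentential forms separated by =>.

S => Z S Z   [S → Z S Z]
Z S Z => that big Z S Z   [Z → that big Z]
that big Z S Z => that big that S Z   [Z → that]
that big that S Z => that big that dog dog Z   [S → dog dog]
that big that dog dog Z => that big that dog dog that Z F   [Z → that Z F]
that big that dog dog that Z F => that big that dog dog that that big Z F   [Z → that big Z]
that big that dog dog that that big Z F => that big that dog dog that that big that F   [Z → that]
that big that dog dog that that big that F => that big that dog dog that that big that that big that   [F → that big that]

S => Z S Z => that big Z S Z => that big that S Z => that big that dog dog Z => that big that dog dog that Z F => that big that dog dog that that big Z F => that big that dog dog that that big that F => that big that dog dog that that big that that big that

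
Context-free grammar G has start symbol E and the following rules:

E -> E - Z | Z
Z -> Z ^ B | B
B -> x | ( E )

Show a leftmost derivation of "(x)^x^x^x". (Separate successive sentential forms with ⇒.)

E⇒Z⇒Z^B⇒Z^B^B⇒Z^B^B^B⇒B^B^B^B⇒(E)^B^B^B⇒(Z)^B^B^B⇒(B)^B^B^B⇒(x)^B^B^B⇒(x)^x^B^B⇒(x)^x^x^B⇒(x)^x^x^x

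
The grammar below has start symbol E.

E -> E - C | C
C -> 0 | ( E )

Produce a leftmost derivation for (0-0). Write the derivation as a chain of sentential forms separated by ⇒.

E ⇒ C   [E -> C]
C ⇒ (E)   [C -> ( E )]
(E) ⇒ (E-C)   [E -> E - C]
(E-C) ⇒ (C-C)   [E -> C]
(C-C) ⇒ (0-C)   [C -> 0]
(0-C) ⇒ (0-0)   [C -> 0]

E⇒C⇒(E)⇒(E-C)⇒(C-C)⇒(0-C)⇒(0-0)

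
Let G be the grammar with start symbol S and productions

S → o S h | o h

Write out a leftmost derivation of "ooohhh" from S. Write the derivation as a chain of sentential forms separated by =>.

S=>oSh=>ooShh=>ooohhh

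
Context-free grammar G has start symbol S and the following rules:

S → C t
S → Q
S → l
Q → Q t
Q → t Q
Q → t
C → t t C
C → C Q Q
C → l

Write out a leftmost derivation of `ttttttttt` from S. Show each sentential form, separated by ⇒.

S ⇒ Q   [S → Q]
Q ⇒ Qt   [Q → Q t]
Qt ⇒ Qtt   [Q → Q t]
Qtt ⇒ Qttt   [Q → Q t]
Qttt ⇒ Qtttt   [Q → Q t]
Qtttt ⇒ tQtttt   [Q → t Q]
tQtttt ⇒ tQttttt   [Q → Q t]
tQttttt ⇒ tQtttttt   [Q → Q t]
tQtttttt ⇒ tQttttttt   [Q → Q t]
tQttttttt ⇒ ttttttttt   [Q → t]

S ⇒ Q ⇒ Qt ⇒ Qtt ⇒ Qttt ⇒ Qtttt ⇒ tQtttt ⇒ tQttttt ⇒ tQtttttt ⇒ tQttttttt ⇒ ttttttttt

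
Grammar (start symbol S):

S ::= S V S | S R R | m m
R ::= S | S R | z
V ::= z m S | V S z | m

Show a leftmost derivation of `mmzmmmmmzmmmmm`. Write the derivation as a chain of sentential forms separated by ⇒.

S⇒SVS⇒SVSVS⇒mmVSVS⇒mmVSzSVS⇒mmzmSSzSVS⇒mmzmmmSzSVS⇒mmzmmmmmzSVS⇒mmzmmmmmzmmVS⇒mmzmmmmmzmmmS⇒mmzmmmmmzmmmmm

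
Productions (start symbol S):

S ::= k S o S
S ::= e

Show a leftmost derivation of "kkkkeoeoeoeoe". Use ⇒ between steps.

S ⇒ kSoS ⇒ kkSoSoS ⇒ kkkSoSoSoS ⇒ kkkkSoSoSoSoS ⇒ kkkkeoSoSoSoS ⇒ kkkkeoeoSoSoS ⇒ kkkkeoeoeoSoS ⇒ kkkkeoeoeoeoS ⇒ kkkkeoeoeoeoe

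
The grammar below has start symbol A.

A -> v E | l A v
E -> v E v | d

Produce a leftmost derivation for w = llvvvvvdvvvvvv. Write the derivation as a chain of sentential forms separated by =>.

A=>lAv=>llAvv=>llvEvv=>llvvEvvv=>llvvvEvvvv=>llvvvvEvvvvv=>llvvvvvEvvvvvv=>llvvvvvdvvvvvv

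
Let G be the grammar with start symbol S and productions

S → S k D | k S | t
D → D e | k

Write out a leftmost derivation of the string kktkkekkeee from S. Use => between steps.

S => kS => kSkD => kSkDkD => kkSkDkD => kktkDkD => kktkDekD => kktkkekD => kktkkekDe => kktkkekDee => kktkkekDeee => kktkkekkeee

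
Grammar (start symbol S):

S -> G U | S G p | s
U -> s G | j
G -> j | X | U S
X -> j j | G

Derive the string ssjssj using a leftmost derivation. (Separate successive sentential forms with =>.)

S => GU   [S -> G U]
GU => USU   [G -> U S]
USU => sGSU   [U -> s G]
sGSU => sUSSU   [G -> U S]
sUSSU => ssGSSU   [U -> s G]
ssGSSU => ssjSSU   [G -> j]
ssjSSU => ssjsSU   [S -> s]
ssjsSU => ssjssU   [S -> s]
ssjssU => ssjssj   [U -> j]

S => GU => USU => sGSU => sUSSU => ssGSSU => ssjSSU => ssjsSU => ssjssU => ssjssj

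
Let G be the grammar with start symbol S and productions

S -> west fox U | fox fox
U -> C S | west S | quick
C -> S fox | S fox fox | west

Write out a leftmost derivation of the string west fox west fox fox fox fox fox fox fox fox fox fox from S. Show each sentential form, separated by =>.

S => west fox U   [S -> west fox U]
west fox U => west fox C S   [U -> C S]
west fox C S => west fox S fox S   [C -> S fox]
west fox S fox S => west fox west fox U fox S   [S -> west fox U]
west fox west fox U fox S => west fox west fox C S fox S   [U -> C S]
west fox west fox C S fox S => west fox west fox S fox fox S fox S   [C -> S fox fox]
west fox west fox S fox fox S fox S => west fox west fox fox fox fox fox S fox S   [S -> fox fox]
west fox west fox fox fox fox fox S fox S => west fox west fox fox fox fox fox fox fox fox S   [S -> fox fox]
west fox west fox fox fox fox fox fox fox fox S => west fox west fox fox fox fox fox fox fox fox fox fox   [S -> fox fox]

S => west fox U => west fox C S => west fox S fox S => west fox west fox U fox S => west fox west fox C S fox S => west fox west fox S fox fox S fox S => west fox west fox fox fox fox fox S fox S => west fox west fox fox fox fox fox fox fox fox S => west fox west fox fox fox fox fox fox fox fox fox fox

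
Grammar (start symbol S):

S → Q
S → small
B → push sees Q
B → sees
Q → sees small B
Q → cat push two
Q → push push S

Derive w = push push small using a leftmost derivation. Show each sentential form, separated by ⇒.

S ⇒ Q ⇒ push push S ⇒ push push small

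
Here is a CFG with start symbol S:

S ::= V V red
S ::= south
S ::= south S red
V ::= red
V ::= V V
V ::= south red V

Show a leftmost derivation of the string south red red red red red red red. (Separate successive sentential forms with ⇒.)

S ⇒ south S red ⇒ south V V red red ⇒ south V V V red red ⇒ south V V V V red red ⇒ south V V V V V red red ⇒ south red V V V V red red ⇒ south red red V V V red red ⇒ south red red red V V red red ⇒ south red red red red V red red ⇒ south red red red red red red red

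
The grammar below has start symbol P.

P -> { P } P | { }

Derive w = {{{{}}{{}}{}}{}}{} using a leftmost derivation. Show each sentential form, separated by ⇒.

P ⇒ {P}P   [P -> { P } P]
{P}P ⇒ {{P}P}P   [P -> { P } P]
{{P}P}P ⇒ {{{P}P}P}P   [P -> { P } P]
{{{P}P}P}P ⇒ {{{{}}P}P}P   [P -> { }]
{{{{}}P}P}P ⇒ {{{{}}{P}P}P}P   [P -> { P } P]
{{{{}}{P}P}P}P ⇒ {{{{}}{{}}P}P}P   [P -> { }]
{{{{}}{{}}P}P}P ⇒ {{{{}}{{}}{}}P}P   [P -> { }]
{{{{}}{{}}{}}P}P ⇒ {{{{}}{{}}{}}{}}P   [P -> { }]
{{{{}}{{}}{}}{}}P ⇒ {{{{}}{{}}{}}{}}{}   [P -> { }]

P ⇒ {P}P ⇒ {{P}P}P ⇒ {{{P}P}P}P ⇒ {{{{}}P}P}P ⇒ {{{{}}{P}P}P}P ⇒ {{{{}}{{}}P}P}P ⇒ {{{{}}{{}}{}}P}P ⇒ {{{{}}{{}}{}}{}}P ⇒ {{{{}}{{}}{}}{}}{}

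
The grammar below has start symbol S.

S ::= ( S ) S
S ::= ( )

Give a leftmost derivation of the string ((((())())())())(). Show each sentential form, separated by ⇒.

S ⇒ (S)S ⇒ ((S)S)S ⇒ (((S)S)S)S ⇒ ((((S)S)S)S)S ⇒ ((((())S)S)S)S ⇒ ((((())())S)S)S ⇒ ((((())())())S)S ⇒ ((((())())())())S ⇒ ((((())())())())()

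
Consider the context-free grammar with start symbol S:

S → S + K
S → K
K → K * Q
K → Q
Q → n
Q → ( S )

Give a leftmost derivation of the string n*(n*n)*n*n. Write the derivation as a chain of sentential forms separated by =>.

S => K   [S → K]
K => K*Q   [K → K * Q]
K*Q => K*Q*Q   [K → K * Q]
K*Q*Q => K*Q*Q*Q   [K → K * Q]
K*Q*Q*Q => Q*Q*Q*Q   [K → Q]
Q*Q*Q*Q => n*Q*Q*Q   [Q → n]
n*Q*Q*Q => n*(S)*Q*Q   [Q → ( S )]
n*(S)*Q*Q => n*(K)*Q*Q   [S → K]
n*(K)*Q*Q => n*(K*Q)*Q*Q   [K → K * Q]
n*(K*Q)*Q*Q => n*(Q*Q)*Q*Q   [K → Q]
n*(Q*Q)*Q*Q => n*(n*Q)*Q*Q   [Q → n]
n*(n*Q)*Q*Q => n*(n*n)*Q*Q   [Q → n]
n*(n*n)*Q*Q => n*(n*n)*n*Q   [Q → n]
n*(n*n)*n*Q => n*(n*n)*n*n   [Q → n]

S=>K=>K*Q=>K*Q*Q=>K*Q*Q*Q=>Q*Q*Q*Q=>n*Q*Q*Q=>n*(S)*Q*Q=>n*(K)*Q*Q=>n*(K*Q)*Q*Q=>n*(Q*Q)*Q*Q=>n*(n*Q)*Q*Q=>n*(n*n)*Q*Q=>n*(n*n)*n*Q=>n*(n*n)*n*n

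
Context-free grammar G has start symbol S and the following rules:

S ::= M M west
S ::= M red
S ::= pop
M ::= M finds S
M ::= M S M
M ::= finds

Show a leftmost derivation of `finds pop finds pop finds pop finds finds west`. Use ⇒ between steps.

S ⇒ M M west   [S ::= M M west]
M M west ⇒ M S M M west   [M ::= M S M]
M S M M west ⇒ M S M S M M west   [M ::= M S M]
M S M S M M west ⇒ M S M S M S M M west   [M ::= M S M]
M S M S M S M M west ⇒ finds S M S M S M M west   [M ::= finds]
finds S M S M S M M west ⇒ finds pop M S M S M M west   [S ::= pop]
finds pop M S M S M M west ⇒ finds pop finds S M S M M west   [M ::= finds]
finds pop finds S M S M M west ⇒ finds pop finds pop M S M M west   [S ::= pop]
finds pop finds pop M S M M west ⇒ finds pop finds pop finds S M M west   [M ::= finds]
finds pop finds pop finds S M M west ⇒ finds pop finds pop finds pop M M west   [S ::= pop]
finds pop finds pop finds pop M M west ⇒ finds pop finds pop finds pop finds M west   [M ::= finds]
finds pop finds pop finds pop finds M west ⇒ finds pop finds pop finds pop finds finds west   [M ::= finds]

S ⇒ M M west ⇒ M S M M west ⇒ M S M S M M west ⇒ M S M S M S M M west ⇒ finds S M S M S M M west ⇒ finds pop M S M S M M west ⇒ finds pop finds S M S M M west ⇒ finds pop finds pop M S M M west ⇒ finds pop finds pop finds S M M west ⇒ finds pop finds pop finds pop M M west ⇒ finds pop finds pop finds pop finds M west ⇒ finds pop finds pop finds pop finds finds west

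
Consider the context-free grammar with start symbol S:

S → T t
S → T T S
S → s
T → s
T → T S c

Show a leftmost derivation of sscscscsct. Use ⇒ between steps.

S ⇒ Tt   [S → T t]
Tt ⇒ TSct   [T → T S c]
TSct ⇒ TScSct   [T → T S c]
TScSct ⇒ TScScSct   [T → T S c]
TScScSct ⇒ TScScScSct   [T → T S c]
TScScScSct ⇒ sScScScSct   [T → s]
sScScScSct ⇒ sscScScSct   [S → s]
sscScScSct ⇒ sscscScSct   [S → s]
sscscScSct ⇒ sscscscSct   [S → s]
sscscscSct ⇒ sscscscsct   [S → s]

S ⇒ Tt ⇒ TSct ⇒ TScSct ⇒ TScScSct ⇒ TScScScSct ⇒ sScScScSct ⇒ sscScScSct ⇒ sscscScSct ⇒ sscscscSct ⇒ sscscscsct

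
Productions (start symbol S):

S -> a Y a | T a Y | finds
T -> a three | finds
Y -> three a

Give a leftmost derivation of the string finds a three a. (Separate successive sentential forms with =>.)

S => T a Y => finds a Y => finds a three a

S => T a Y   [S -> T a Y]
T a Y => finds a Y   [T -> finds]
finds a Y => finds a three a   [Y -> three a]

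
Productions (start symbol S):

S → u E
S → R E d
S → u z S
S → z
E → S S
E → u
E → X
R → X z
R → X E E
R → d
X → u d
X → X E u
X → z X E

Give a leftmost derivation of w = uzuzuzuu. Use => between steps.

S=>uzS=>uzuzS=>uzuzuzS=>uzuzuzuE=>uzuzuzuu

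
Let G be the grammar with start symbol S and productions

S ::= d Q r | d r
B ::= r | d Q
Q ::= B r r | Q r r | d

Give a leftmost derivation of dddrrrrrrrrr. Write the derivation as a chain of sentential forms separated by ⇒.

S⇒dQr⇒dQrrr⇒dBrrrrr⇒ddQrrrrr⇒ddQrrrrrrr⇒ddQrrrrrrrrr⇒dddrrrrrrrrr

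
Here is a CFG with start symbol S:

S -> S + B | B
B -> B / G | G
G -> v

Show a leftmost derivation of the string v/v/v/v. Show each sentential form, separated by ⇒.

S ⇒ B ⇒ B/G ⇒ B/G/G ⇒ B/G/G/G ⇒ G/G/G/G ⇒ v/G/G/G ⇒ v/v/G/G ⇒ v/v/v/G ⇒ v/v/v/v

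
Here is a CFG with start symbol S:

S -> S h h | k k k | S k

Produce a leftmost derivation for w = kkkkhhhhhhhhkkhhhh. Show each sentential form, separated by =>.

S=>Shh=>Shhhh=>Skhhhh=>Skkhhhh=>Shhkkhhhh=>Shhhhkkhhhh=>Shhhhhhkkhhhh=>Shhhhhhhhkkhhhh=>Skhhhhhhhhkkhhhh=>kkkkhhhhhhhhkkhhhh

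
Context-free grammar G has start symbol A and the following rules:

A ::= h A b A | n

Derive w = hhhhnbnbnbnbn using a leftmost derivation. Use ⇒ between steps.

A ⇒ hAbA   [A ::= h A b A]
hAbA ⇒ hhAbAbA   [A ::= h A b A]
hhAbAbA ⇒ hhhAbAbAbA   [A ::= h A b A]
hhhAbAbAbA ⇒ hhhhAbAbAbAbA   [A ::= h A b A]
hhhhAbAbAbAbA ⇒ hhhhnbAbAbAbA   [A ::= n]
hhhhnbAbAbAbA ⇒ hhhhnbnbAbAbA   [A ::= n]
hhhhnbnbAbAbA ⇒ hhhhnbnbnbAbA   [A ::= n]
hhhhnbnbnbAbA ⇒ hhhhnbnbnbnbA   [A ::= n]
hhhhnbnbnbnbA ⇒ hhhhnbnbnbnbn   [A ::= n]

A ⇒ hAbA ⇒ hhAbAbA ⇒ hhhAbAbAbA ⇒ hhhhAbAbAbAbA ⇒ hhhhnbAbAbAbA ⇒ hhhhnbnbAbAbA ⇒ hhhhnbnbnbAbA ⇒ hhhhnbnbnbnbA ⇒ hhhhnbnbnbnbn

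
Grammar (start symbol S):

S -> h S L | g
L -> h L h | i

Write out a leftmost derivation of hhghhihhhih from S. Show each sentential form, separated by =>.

S => hSL => hhSLL => hhgLL => hhghLhL => hhghhLhhL => hhghhihhL => hhghhihhhLh => hhghhihhhih

S => hSL   [S -> h S L]
hSL => hhSLL   [S -> h S L]
hhSLL => hhgLL   [S -> g]
hhgLL => hhghLhL   [L -> h L h]
hhghLhL => hhghhLhhL   [L -> h L h]
hhghhLhhL => hhghhihhL   [L -> i]
hhghhihhL => hhghhihhhLh   [L -> h L h]
hhghhihhhLh => hhghhihhhih   [L -> i]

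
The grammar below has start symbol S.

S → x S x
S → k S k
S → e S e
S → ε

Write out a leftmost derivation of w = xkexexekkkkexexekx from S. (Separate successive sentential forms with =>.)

S => xSx => xkSkx => xkeSekx => xkexSxekx => xkexeSexekx => xkexexSxexekx => xkexexeSexexekx => xkexexekSkexexekx => xkexexekkSkkexexekx => xkexexekkkkexexekx

S => xSx   [S → x S x]
xSx => xkSkx   [S → k S k]
xkSkx => xkeSekx   [S → e S e]
xkeSekx => xkexSxekx   [S → x S x]
xkexSxekx => xkexeSexekx   [S → e S e]
xkexeSexekx => xkexexSxexekx   [S → x S x]
xkexexSxexekx => xkexexeSexexekx   [S → e S e]
xkexexeSexexekx => xkexexekSkexexekx   [S → k S k]
xkexexekSkexexekx => xkexexekkSkkexexekx   [S → k S k]
xkexexekkSkkexexekx => xkexexekkkkexexekx   [S → ε]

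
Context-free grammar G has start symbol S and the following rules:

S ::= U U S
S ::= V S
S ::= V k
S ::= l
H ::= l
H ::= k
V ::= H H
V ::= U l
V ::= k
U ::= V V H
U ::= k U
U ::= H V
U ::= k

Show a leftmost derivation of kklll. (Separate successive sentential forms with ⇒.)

S ⇒ VS   [S ::= V S]
VS ⇒ UlS   [V ::= U l]
UlS ⇒ HVlS   [U ::= H V]
HVlS ⇒ kVlS   [H ::= k]
kVlS ⇒ kHHlS   [V ::= H H]
kHHlS ⇒ kkHlS   [H ::= k]
kkHlS ⇒ kkllS   [H ::= l]
kkllS ⇒ kklll   [S ::= l]

S ⇒ VS ⇒ UlS ⇒ HVlS ⇒ kVlS ⇒ kHHlS ⇒ kkHlS ⇒ kkllS ⇒ kklll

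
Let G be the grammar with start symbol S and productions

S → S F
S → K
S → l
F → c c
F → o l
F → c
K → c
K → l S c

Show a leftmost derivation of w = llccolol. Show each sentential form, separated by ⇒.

S ⇒ SF   [S → S F]
SF ⇒ SFF   [S → S F]
SFF ⇒ KFF   [S → K]
KFF ⇒ lScFF   [K → l S c]
lScFF ⇒ lSFcFF   [S → S F]
lSFcFF ⇒ llFcFF   [S → l]
llFcFF ⇒ llccFF   [F → c]
llccFF ⇒ llccolF   [F → o l]
llccolF ⇒ llccolol   [F → o l]

S ⇒ SF ⇒ SFF ⇒ KFF ⇒ lScFF ⇒ lSFcFF ⇒ llFcFF ⇒ llccFF ⇒ llccolF ⇒ llccolol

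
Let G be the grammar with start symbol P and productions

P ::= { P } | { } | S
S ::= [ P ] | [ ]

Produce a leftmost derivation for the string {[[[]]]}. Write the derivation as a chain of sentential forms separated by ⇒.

P ⇒ {P} ⇒ {S} ⇒ {[P]} ⇒ {[S]} ⇒ {[[P]]} ⇒ {[[S]]} ⇒ {[[[]]]}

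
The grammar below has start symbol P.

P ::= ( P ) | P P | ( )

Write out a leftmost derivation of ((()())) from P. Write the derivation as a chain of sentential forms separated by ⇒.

P ⇒ (P)   [P ::= ( P )]
(P) ⇒ ((P))   [P ::= ( P )]
((P)) ⇒ ((PP))   [P ::= P P]
((PP)) ⇒ ((()P))   [P ::= ( )]
((()P)) ⇒ ((()()))   [P ::= ( )]

P ⇒ (P) ⇒ ((P)) ⇒ ((PP)) ⇒ ((()P)) ⇒ ((()()))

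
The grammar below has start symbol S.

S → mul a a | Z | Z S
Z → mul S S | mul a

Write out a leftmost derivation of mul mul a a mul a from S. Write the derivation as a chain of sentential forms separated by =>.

S => Z => mul S S => mul mul a a S => mul mul a a Z => mul mul a a mul a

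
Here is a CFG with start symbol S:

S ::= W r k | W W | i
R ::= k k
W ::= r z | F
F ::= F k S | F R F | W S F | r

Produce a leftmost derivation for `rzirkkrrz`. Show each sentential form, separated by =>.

S => WW => FW => FRFW => WSFRFW => rzSFRFW => rziFRFW => rzirRFW => rzirkkFW => rzirkkrW => rzirkkrrz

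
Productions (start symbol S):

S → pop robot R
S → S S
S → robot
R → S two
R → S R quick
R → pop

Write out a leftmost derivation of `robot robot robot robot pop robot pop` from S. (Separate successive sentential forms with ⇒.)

S ⇒ S S ⇒ robot S ⇒ robot S S ⇒ robot robot S ⇒ robot robot S S ⇒ robot robot robot S ⇒ robot robot robot S S ⇒ robot robot robot robot S ⇒ robot robot robot robot pop robot R ⇒ robot robot robot robot pop robot pop

S ⇒ S S   [S → S S]
S S ⇒ robot S   [S → robot]
robot S ⇒ robot S S   [S → S S]
robot S S ⇒ robot robot S   [S → robot]
robot robot S ⇒ robot robot S S   [S → S S]
robot robot S S ⇒ robot robot robot S   [S → robot]
robot robot robot S ⇒ robot robot robot S S   [S → S S]
robot robot robot S S ⇒ robot robot robot robot S   [S → robot]
robot robot robot robot S ⇒ robot robot robot robot pop robot R   [S → pop robot R]
robot robot robot robot pop robot R ⇒ robot robot robot robot pop robot pop   [R → pop]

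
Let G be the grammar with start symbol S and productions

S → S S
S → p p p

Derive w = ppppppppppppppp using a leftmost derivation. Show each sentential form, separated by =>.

S => SS   [S → S S]
SS => SSS   [S → S S]
SSS => SSSS   [S → S S]
SSSS => SSSSS   [S → S S]
SSSSS => pppSSSS   [S → p p p]
pppSSSS => ppppppSSS   [S → p p p]
ppppppSSS => pppppppppSS   [S → p p p]
pppppppppSS => ppppppppppppS   [S → p p p]
ppppppppppppS => ppppppppppppppp   [S → p p p]

S => SS => SSS => SSSS => SSSSS => pppSSSS => ppppppSSS => pppppppppSS => ppppppppppppS => ppppppppppppppp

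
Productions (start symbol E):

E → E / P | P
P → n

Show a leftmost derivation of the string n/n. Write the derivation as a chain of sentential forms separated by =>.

E => E/P => P/P => n/P => n/n

E => E/P   [E → E / P]
E/P => P/P   [E → P]
P/P => n/P   [P → n]
n/P => n/n   [P → n]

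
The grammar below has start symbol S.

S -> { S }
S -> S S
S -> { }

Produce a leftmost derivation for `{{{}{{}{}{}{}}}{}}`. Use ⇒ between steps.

S⇒{S}⇒{SS}⇒{{S}S}⇒{{SS}S}⇒{{{}S}S}⇒{{{}{S}}S}⇒{{{}{SS}}S}⇒{{{}{SSS}}S}⇒{{{}{SSSS}}S}⇒{{{}{{}SSS}}S}⇒{{{}{{}{}SS}}S}⇒{{{}{{}{}{}S}}S}⇒{{{}{{}{}{}{}}}S}⇒{{{}{{}{}{}{}}}{}}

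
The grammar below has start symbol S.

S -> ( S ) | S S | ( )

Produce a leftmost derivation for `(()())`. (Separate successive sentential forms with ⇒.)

S ⇒ (S)   [S -> ( S )]
(S) ⇒ (SS)   [S -> S S]
(SS) ⇒ (()S)   [S -> ( )]
(()S) ⇒ (()())   [S -> ( )]

S ⇒ (S) ⇒ (SS) ⇒ (()S) ⇒ (()())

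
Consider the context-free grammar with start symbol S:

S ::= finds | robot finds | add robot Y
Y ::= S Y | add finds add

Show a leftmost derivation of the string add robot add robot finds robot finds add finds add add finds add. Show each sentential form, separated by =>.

S => add robot Y => add robot S Y => add robot add robot Y Y => add robot add robot S Y Y => add robot add robot finds Y Y => add robot add robot finds S Y Y => add robot add robot finds robot finds Y Y => add robot add robot finds robot finds add finds add Y => add robot add robot finds robot finds add finds add add finds add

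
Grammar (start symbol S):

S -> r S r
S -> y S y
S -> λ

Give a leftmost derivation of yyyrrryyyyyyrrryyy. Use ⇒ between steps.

S⇒ySy⇒yySyy⇒yyySyyy⇒yyyrSryyy⇒yyyrrSrryyy⇒yyyrrrSrrryyy⇒yyyrrrySyrrryyy⇒yyyrrryySyyrrryyy⇒yyyrrryyySyyyrrryyy⇒yyyrrryyyyyyrrryyy

S ⇒ ySy   [S -> y S y]
ySy ⇒ yySyy   [S -> y S y]
yySyy ⇒ yyySyyy   [S -> y S y]
yyySyyy ⇒ yyyrSryyy   [S -> r S r]
yyyrSryyy ⇒ yyyrrSrryyy   [S -> r S r]
yyyrrSrryyy ⇒ yyyrrrSrrryyy   [S -> r S r]
yyyrrrSrrryyy ⇒ yyyrrrySyrrryyy   [S -> y S y]
yyyrrrySyrrryyy ⇒ yyyrrryySyyrrryyy   [S -> y S y]
yyyrrryySyyrrryyy ⇒ yyyrrryyySyyyrrryyy   [S -> y S y]
yyyrrryyySyyyrrryyy ⇒ yyyrrryyyyyyrrryyy   [S -> λ]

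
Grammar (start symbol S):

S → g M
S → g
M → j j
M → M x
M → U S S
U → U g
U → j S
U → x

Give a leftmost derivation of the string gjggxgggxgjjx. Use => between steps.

S => gM   [S → g M]
gM => gUSS   [M → U S S]
gUSS => gjSSS   [U → j S]
gjSSS => gjgSS   [S → g]
gjgSS => gjggMS   [S → g M]
gjggMS => gjggMxS   [M → M x]
gjggMxS => gjggUSSxS   [M → U S S]
gjggUSSxS => gjggUgSSxS   [U → U g]
gjggUgSSxS => gjggxgSSxS   [U → x]
gjggxgSSxS => gjggxggSxS   [S → g]
gjggxggSxS => gjggxgggxS   [S → g]
gjggxgggxS => gjggxgggxgM   [S → g M]
gjggxgggxgM => gjggxgggxgMx   [M → M x]
gjggxgggxgMx => gjggxgggxgjjx   [M → j j]

S=>gM=>gUSS=>gjSSS=>gjgSS=>gjggMS=>gjggMxS=>gjggUSSxS=>gjggUgSSxS=>gjggxgSSxS=>gjggxggSxS=>gjggxgggxS=>gjggxgggxgM=>gjggxgggxgMx=>gjggxgggxgjjx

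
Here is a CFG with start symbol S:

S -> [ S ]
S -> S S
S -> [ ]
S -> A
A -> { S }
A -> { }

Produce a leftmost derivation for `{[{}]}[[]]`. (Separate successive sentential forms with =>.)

S => SS => AS => {S}S => {[S]}S => {[A]}S => {[{}]}S => {[{}]}[S] => {[{}]}[[]]

S => SS   [S -> S S]
SS => AS   [S -> A]
AS => {S}S   [A -> { S }]
{S}S => {[S]}S   [S -> [ S ]]
{[S]}S => {[A]}S   [S -> A]
{[A]}S => {[{}]}S   [A -> { }]
{[{}]}S => {[{}]}[S]   [S -> [ S ]]
{[{}]}[S] => {[{}]}[[]]   [S -> [ ]]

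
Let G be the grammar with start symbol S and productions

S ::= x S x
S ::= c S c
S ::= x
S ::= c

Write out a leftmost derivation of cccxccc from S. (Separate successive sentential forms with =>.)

S => cSc => ccScc => cccSccc => cccxccc

S => cSc   [S ::= c S c]
cSc => ccScc   [S ::= c S c]
ccScc => cccSccc   [S ::= c S c]
cccSccc => cccxccc   [S ::= x]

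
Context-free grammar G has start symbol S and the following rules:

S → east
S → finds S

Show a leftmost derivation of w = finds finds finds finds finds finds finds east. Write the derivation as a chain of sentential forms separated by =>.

S => finds S   [S → finds S]
finds S => finds finds S   [S → finds S]
finds finds S => finds finds finds S   [S → finds S]
finds finds finds S => finds finds finds finds S   [S → finds S]
finds finds finds finds S => finds finds finds finds finds S   [S → finds S]
finds finds finds finds finds S => finds finds finds finds finds finds S   [S → finds S]
finds finds finds finds finds finds S => finds finds finds finds finds finds finds S   [S → finds S]
finds finds finds finds finds finds finds S => finds finds finds finds finds finds finds east   [S → east]

S => finds S => finds finds S => finds finds finds S => finds finds finds finds S => finds finds finds finds finds S => finds finds finds finds finds finds S => finds finds finds finds finds finds finds S => finds finds finds finds finds finds finds east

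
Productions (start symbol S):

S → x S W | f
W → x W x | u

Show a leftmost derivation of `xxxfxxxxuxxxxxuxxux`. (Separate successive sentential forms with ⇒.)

S ⇒ xSW   [S → x S W]
xSW ⇒ xxSWW   [S → x S W]
xxSWW ⇒ xxxSWWW   [S → x S W]
xxxSWWW ⇒ xxxfWWW   [S → f]
xxxfWWW ⇒ xxxfxWxWW   [W → x W x]
xxxfxWxWW ⇒ xxxfxxWxxWW   [W → x W x]
xxxfxxWxxWW ⇒ xxxfxxxWxxxWW   [W → x W x]
xxxfxxxWxxxWW ⇒ xxxfxxxxWxxxxWW   [W → x W x]
xxxfxxxxWxxxxWW ⇒ xxxfxxxxuxxxxWW   [W → u]
xxxfxxxxuxxxxWW ⇒ xxxfxxxxuxxxxxWxW   [W → x W x]
xxxfxxxxuxxxxxWxW ⇒ xxxfxxxxuxxxxxuxW   [W → u]
xxxfxxxxuxxxxxuxW ⇒ xxxfxxxxuxxxxxuxxWx   [W → x W x]
xxxfxxxxuxxxxxuxxWx ⇒ xxxfxxxxuxxxxxuxxux   [W → u]

S ⇒ xSW ⇒ xxSWW ⇒ xxxSWWW ⇒ xxxfWWW ⇒ xxxfxWxWW ⇒ xxxfxxWxxWW ⇒ xxxfxxxWxxxWW ⇒ xxxfxxxxWxxxxWW ⇒ xxxfxxxxuxxxxWW ⇒ xxxfxxxxuxxxxxWxW ⇒ xxxfxxxxuxxxxxuxW ⇒ xxxfxxxxuxxxxxuxxWx ⇒ xxxfxxxxuxxxxxuxxux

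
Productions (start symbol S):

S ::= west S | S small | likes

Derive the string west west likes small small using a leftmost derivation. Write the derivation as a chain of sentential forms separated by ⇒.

S ⇒ west S ⇒ west S small ⇒ west S small small ⇒ west west S small small ⇒ west west likes small small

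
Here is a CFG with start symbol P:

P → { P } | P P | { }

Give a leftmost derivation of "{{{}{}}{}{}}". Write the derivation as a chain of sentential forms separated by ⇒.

P⇒{P}⇒{PP}⇒{PPP}⇒{{P}PP}⇒{{PP}PP}⇒{{{}P}PP}⇒{{{}{}}PP}⇒{{{}{}}{}P}⇒{{{}{}}{}{}}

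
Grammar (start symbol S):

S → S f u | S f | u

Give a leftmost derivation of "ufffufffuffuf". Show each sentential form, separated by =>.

S => Sf => Sfuf => Sffuf => Sfuffuf => Sffuffuf => Sfffuffuf => Sfufffuffuf => Sffufffuffuf => Sfffufffuffuf => ufffufffuffuf

S => Sf   [S → S f]
Sf => Sfuf   [S → S f u]
Sfuf => Sffuf   [S → S f]
Sffuf => Sfuffuf   [S → S f u]
Sfuffuf => Sffuffuf   [S → S f]
Sffuffuf => Sfffuffuf   [S → S f]
Sfffuffuf => Sfufffuffuf   [S → S f u]
Sfufffuffuf => Sffufffuffuf   [S → S f]
Sffufffuffuf => Sfffufffuffuf   [S → S f]
Sfffufffuffuf => ufffufffuffuf   [S → u]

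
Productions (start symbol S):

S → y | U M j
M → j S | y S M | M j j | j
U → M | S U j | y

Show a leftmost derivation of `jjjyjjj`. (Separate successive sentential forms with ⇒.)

S⇒UMj⇒SUjMj⇒UMjUjMj⇒MMjUjMj⇒jMjUjMj⇒jjjUjMj⇒jjjyjMj⇒jjjyjjj

S ⇒ UMj   [S → U M j]
UMj ⇒ SUjMj   [U → S U j]
SUjMj ⇒ UMjUjMj   [S → U M j]
UMjUjMj ⇒ MMjUjMj   [U → M]
MMjUjMj ⇒ jMjUjMj   [M → j]
jMjUjMj ⇒ jjjUjMj   [M → j]
jjjUjMj ⇒ jjjyjMj   [U → y]
jjjyjMj ⇒ jjjyjjj   [M → j]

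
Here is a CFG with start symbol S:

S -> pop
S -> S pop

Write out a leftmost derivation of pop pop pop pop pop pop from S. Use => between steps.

S => S pop => S pop pop => S pop pop pop => S pop pop pop pop => S pop pop pop pop pop => pop pop pop pop pop pop

S => S pop   [S -> S pop]
S pop => S pop pop   [S -> S pop]
S pop pop => S pop pop pop   [S -> S pop]
S pop pop pop => S pop pop pop pop   [S -> S pop]
S pop pop pop pop => S pop pop pop pop pop   [S -> S pop]
S pop pop pop pop pop => pop pop pop pop pop pop   [S -> pop]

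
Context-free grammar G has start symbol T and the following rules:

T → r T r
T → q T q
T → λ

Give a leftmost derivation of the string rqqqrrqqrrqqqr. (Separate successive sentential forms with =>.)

T => rTr   [T → r T r]
rTr => rqTqr   [T → q T q]
rqTqr => rqqTqqr   [T → q T q]
rqqTqqr => rqqqTqqqr   [T → q T q]
rqqqTqqqr => rqqqrTrqqqr   [T → r T r]
rqqqrTrqqqr => rqqqrrTrrqqqr   [T → r T r]
rqqqrrTrrqqqr => rqqqrrqTqrrqqqr   [T → q T q]
rqqqrrqTqrrqqqr => rqqqrrqqrrqqqr   [T → λ]

T=>rTr=>rqTqr=>rqqTqqr=>rqqqTqqqr=>rqqqrTrqqqr=>rqqqrrTrrqqqr=>rqqqrrqTqrrqqqr=>rqqqrrqqrrqqqr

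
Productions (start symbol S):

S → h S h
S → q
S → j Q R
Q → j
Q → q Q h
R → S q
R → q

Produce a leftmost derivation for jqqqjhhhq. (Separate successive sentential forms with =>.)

S => jQR => jqQhR => jqqQhhR => jqqqQhhhR => jqqqjhhhR => jqqqjhhhq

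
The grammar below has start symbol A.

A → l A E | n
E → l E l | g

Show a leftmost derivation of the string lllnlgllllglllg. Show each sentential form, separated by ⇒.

A ⇒ lAE ⇒ llAEE ⇒ lllAEEE ⇒ lllnEEE ⇒ lllnlElEE ⇒ lllnlglEE ⇒ lllnlgllElE ⇒ lllnlglllEllE ⇒ lllnlgllllElllE ⇒ lllnlgllllglllE ⇒ lllnlgllllglllg

A ⇒ lAE   [A → l A E]
lAE ⇒ llAEE   [A → l A E]
llAEE ⇒ lllAEEE   [A → l A E]
lllAEEE ⇒ lllnEEE   [A → n]
lllnEEE ⇒ lllnlElEE   [E → l E l]
lllnlElEE ⇒ lllnlglEE   [E → g]
lllnlglEE ⇒ lllnlgllElE   [E → l E l]
lllnlgllElE ⇒ lllnlglllEllE   [E → l E l]
lllnlglllEllE ⇒ lllnlgllllElllE   [E → l E l]
lllnlgllllElllE ⇒ lllnlgllllglllE   [E → g]
lllnlgllllglllE ⇒ lllnlgllllglllg   [E → g]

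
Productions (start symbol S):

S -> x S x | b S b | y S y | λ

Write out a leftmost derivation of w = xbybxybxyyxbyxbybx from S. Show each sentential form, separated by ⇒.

S ⇒ xSx   [S -> x S x]
xSx ⇒ xbSbx   [S -> b S b]
xbSbx ⇒ xbySybx   [S -> y S y]
xbySybx ⇒ xbybSbybx   [S -> b S b]
xbybSbybx ⇒ xbybxSxbybx   [S -> x S x]
xbybxSxbybx ⇒ xbybxySyxbybx   [S -> y S y]
xbybxySyxbybx ⇒ xbybxybSbyxbybx   [S -> b S b]
xbybxybSbyxbybx ⇒ xbybxybxSxbyxbybx   [S -> x S x]
xbybxybxSxbyxbybx ⇒ xbybxybxySyxbyxbybx   [S -> y S y]
xbybxybxySyxbyxbybx ⇒ xbybxybxyyxbyxbybx   [S -> λ]

S⇒xSx⇒xbSbx⇒xbySybx⇒xbybSbybx⇒xbybxSxbybx⇒xbybxySyxbybx⇒xbybxybSbyxbybx⇒xbybxybxSxbyxbybx⇒xbybxybxySyxbyxbybx⇒xbybxybxyyxbyxbybx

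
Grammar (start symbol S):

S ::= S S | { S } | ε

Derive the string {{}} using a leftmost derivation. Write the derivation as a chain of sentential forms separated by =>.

S => {S} => {SS} => {SSS} => {{S}SS} => {{}SS} => {{}S} => {{}}

S => {S}   [S ::= { S }]
{S} => {SS}   [S ::= S S]
{SS} => {SSS}   [S ::= S S]
{SSS} => {{S}SS}   [S ::= { S }]
{{S}SS} => {{}SS}   [S ::= ε]
{{}SS} => {{}S}   [S ::= ε]
{{}S} => {{}}   [S ::= ε]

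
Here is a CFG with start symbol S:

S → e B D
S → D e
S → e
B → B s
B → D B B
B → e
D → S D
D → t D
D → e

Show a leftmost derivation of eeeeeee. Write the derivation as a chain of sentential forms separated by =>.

S => De => SDe => eBDDe => eDBBDDe => eeBBDDe => eeeBDDe => eeeeDDe => eeeeeDe => eeeeeee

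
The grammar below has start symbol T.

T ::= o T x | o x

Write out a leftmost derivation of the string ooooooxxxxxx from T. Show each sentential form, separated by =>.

T => oTx => ooTxx => oooTxxx => ooooTxxxx => oooooTxxxxx => ooooooxxxxxx

T => oTx   [T ::= o T x]
oTx => ooTxx   [T ::= o T x]
ooTxx => oooTxxx   [T ::= o T x]
oooTxxx => ooooTxxxx   [T ::= o T x]
ooooTxxxx => oooooTxxxxx   [T ::= o T x]
oooooTxxxxx => ooooooxxxxxx   [T ::= o x]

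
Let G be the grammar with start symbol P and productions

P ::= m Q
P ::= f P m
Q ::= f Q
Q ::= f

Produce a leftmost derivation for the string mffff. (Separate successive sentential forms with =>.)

P => mQ   [P ::= m Q]
mQ => mfQ   [Q ::= f Q]
mfQ => mffQ   [Q ::= f Q]
mffQ => mfffQ   [Q ::= f Q]
mfffQ => mffff   [Q ::= f]

P => mQ => mfQ => mffQ => mfffQ => mffff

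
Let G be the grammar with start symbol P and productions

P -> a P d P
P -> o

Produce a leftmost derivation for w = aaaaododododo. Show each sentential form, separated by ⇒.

P ⇒ aPdP ⇒ aaPdPdP ⇒ aaaPdPdPdP ⇒ aaaaPdPdPdPdP ⇒ aaaaodPdPdPdP ⇒ aaaaododPdPdP ⇒ aaaaodododPdP ⇒ aaaaododododP ⇒ aaaaododododo

P ⇒ aPdP   [P -> a P d P]
aPdP ⇒ aaPdPdP   [P -> a P d P]
aaPdPdP ⇒ aaaPdPdPdP   [P -> a P d P]
aaaPdPdPdP ⇒ aaaaPdPdPdPdP   [P -> a P d P]
aaaaPdPdPdPdP ⇒ aaaaodPdPdPdP   [P -> o]
aaaaodPdPdPdP ⇒ aaaaododPdPdP   [P -> o]
aaaaododPdPdP ⇒ aaaaodododPdP   [P -> o]
aaaaodododPdP ⇒ aaaaododododP   [P -> o]
aaaaododododP ⇒ aaaaododododo   [P -> o]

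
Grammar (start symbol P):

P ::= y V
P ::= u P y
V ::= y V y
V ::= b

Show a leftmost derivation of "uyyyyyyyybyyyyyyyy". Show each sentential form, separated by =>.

P => uPy => uyVy => uyyVyy => uyyyVyyy => uyyyyVyyyy => uyyyyyVyyyyy => uyyyyyyVyyyyyy => uyyyyyyyVyyyyyyy => uyyyyyyyyVyyyyyyyy => uyyyyyyyybyyyyyyyy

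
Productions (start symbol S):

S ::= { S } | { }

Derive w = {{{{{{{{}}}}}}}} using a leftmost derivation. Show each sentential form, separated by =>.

S=>{S}=>{{S}}=>{{{S}}}=>{{{{S}}}}=>{{{{{S}}}}}=>{{{{{{S}}}}}}=>{{{{{{{S}}}}}}}=>{{{{{{{{}}}}}}}}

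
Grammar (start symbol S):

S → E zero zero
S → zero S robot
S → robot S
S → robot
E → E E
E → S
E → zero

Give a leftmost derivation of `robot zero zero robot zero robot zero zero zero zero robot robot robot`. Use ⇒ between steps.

S ⇒ robot S   [S → robot S]
robot S ⇒ robot zero S robot   [S → zero S robot]
robot zero S robot ⇒ robot zero zero S robot robot   [S → zero S robot]
robot zero zero S robot robot ⇒ robot zero zero robot S robot robot   [S → robot S]
robot zero zero robot S robot robot ⇒ robot zero zero robot zero S robot robot robot   [S → zero S robot]
robot zero zero robot zero S robot robot robot ⇒ robot zero zero robot zero E zero zero robot robot robot   [S → E zero zero]
robot zero zero robot zero E zero zero robot robot robot ⇒ robot zero zero robot zero E E zero zero robot robot robot   [E → E E]
robot zero zero robot zero E E zero zero robot robot robot ⇒ robot zero zero robot zero E E E zero zero robot robot robot   [E → E E]
robot zero zero robot zero E E E zero zero robot robot robot ⇒ robot zero zero robot zero S E E zero zero robot robot robot   [E → S]
robot zero zero robot zero S E E zero zero robot robot robot ⇒ robot zero zero robot zero robot E E zero zero robot robot robot   [S → robot]
robot zero zero robot zero robot E E zero zero robot robot robot ⇒ robot zero zero robot zero robot zero E zero zero robot robot robot   [E → zero]
robot zero zero robot zero robot zero E zero zero robot robot robot ⇒ robot zero zero robot zero robot zero zero zero zero robot robot robot   [E → zero]

S ⇒ robot S ⇒ robot zero S robot ⇒ robot zero zero S robot robot ⇒ robot zero zero robot S robot robot ⇒ robot zero zero robot zero S robot robot robot ⇒ robot zero zero robot zero E zero zero robot robot robot ⇒ robot zero zero robot zero E E zero zero robot robot robot ⇒ robot zero zero robot zero E E E zero zero robot robot robot ⇒ robot zero zero robot zero S E E zero zero robot robot robot ⇒ robot zero zero robot zero robot E E zero zero robot robot robot ⇒ robot zero zero robot zero robot zero E zero zero robot robot robot ⇒ robot zero zero robot zero robot zero zero zero zero robot robot robot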